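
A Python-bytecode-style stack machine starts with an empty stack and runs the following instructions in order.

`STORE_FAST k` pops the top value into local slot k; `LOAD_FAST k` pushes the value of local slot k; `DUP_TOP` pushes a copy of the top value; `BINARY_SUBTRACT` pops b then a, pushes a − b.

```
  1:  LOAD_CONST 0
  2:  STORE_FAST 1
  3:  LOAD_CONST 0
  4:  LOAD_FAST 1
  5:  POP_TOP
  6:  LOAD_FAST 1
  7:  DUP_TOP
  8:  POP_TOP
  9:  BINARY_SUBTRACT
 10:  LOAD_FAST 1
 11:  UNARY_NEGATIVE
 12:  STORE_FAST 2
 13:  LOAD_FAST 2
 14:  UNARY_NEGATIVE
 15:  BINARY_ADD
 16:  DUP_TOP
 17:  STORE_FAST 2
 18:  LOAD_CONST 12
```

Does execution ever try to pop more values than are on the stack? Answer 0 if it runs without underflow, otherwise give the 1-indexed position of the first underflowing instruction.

0

LOAD_CONST 0    → 0
STORE_FAST 1    → (empty)
LOAD_CONST 0    → 0
LOAD_FAST 1     → 0 0
POP_TOP         → 0
LOAD_FAST 1     → 0 0
DUP_TOP         → 0 0 0
POP_TOP         → 0 0
BINARY_SUBTRACT → 0
LOAD_FAST 1     → 0 0
UNARY_NEGATIVE  → 0 0
STORE_FAST 2    → 0
LOAD_FAST 2     → 0 0
UNARY_NEGATIVE  → 0 0
BINARY_ADD      → 0
DUP_TOP         → 0 0
STORE_FAST 2    → 0
LOAD_CONST 12   → 0 12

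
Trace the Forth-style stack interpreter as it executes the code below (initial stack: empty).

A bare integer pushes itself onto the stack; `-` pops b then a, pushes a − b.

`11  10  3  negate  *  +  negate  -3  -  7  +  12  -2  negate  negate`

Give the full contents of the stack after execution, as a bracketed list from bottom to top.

[29, 12, -2]

11      11
10      11 10
3       11 10 3
negate  11 10 -3
*       11 -30
+       -19
negate  19
-3      19 -3
-       22
7       22 7
+       29
12      29 12
-2      29 12 -2
negate  29 12 2
negate  29 12 -2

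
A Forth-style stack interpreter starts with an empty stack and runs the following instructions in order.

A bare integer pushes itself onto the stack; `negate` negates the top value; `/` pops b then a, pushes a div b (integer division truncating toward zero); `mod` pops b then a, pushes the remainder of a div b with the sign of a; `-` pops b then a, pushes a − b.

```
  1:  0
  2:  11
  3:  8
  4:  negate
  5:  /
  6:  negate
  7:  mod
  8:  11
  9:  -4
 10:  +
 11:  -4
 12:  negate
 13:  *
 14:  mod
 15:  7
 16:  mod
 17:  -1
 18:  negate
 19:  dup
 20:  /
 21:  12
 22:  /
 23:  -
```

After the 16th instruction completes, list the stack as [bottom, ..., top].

0       [0]
11      [0, 11]
8       [0, 11, 8]
negate  [0, 11, -8]
/       [0, -1]
negate  [0, 1]
mod     [0]
11      [0, 11]
-4      [0, 11, -4]
+       [0, 7]
-4      [0, 7, -4]
negate  [0, 7, 4]
*       [0, 28]
mod     [0]
7       [0, 7]
mod     [0]

[0]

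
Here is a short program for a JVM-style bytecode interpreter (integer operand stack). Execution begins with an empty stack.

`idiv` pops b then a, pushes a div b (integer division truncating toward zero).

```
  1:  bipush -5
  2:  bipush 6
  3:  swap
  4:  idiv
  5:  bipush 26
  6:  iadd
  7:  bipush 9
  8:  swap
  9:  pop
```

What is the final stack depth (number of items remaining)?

bipush -5 -> [-5]
bipush 6  -> [-5, 6]
swap      -> [6, -5]
idiv      -> [-1]
bipush 26 -> [-1, 26]
iadd      -> [25]
bipush 9  -> [25, 9]
swap      -> [9, 25]
pop       -> [9]

1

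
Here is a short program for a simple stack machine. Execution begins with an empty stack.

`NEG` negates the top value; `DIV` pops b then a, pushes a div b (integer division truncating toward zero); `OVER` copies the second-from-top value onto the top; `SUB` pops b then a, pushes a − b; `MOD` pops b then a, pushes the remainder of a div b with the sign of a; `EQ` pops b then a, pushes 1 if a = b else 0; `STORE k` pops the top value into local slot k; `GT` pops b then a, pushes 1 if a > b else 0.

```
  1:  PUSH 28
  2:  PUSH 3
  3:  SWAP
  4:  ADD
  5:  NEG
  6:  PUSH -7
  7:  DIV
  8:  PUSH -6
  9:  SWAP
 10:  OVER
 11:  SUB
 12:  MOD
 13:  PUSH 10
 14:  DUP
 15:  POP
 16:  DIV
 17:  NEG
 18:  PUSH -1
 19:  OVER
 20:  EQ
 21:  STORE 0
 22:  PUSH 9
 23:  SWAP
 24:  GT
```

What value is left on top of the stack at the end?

PUSH 28  28
PUSH 3   28 3
SWAP     3 28
ADD      31
NEG      -31
PUSH -7  -31 -7
DIV      4
PUSH -6  4 -6
SWAP     -6 4
OVER     -6 4 -6
SUB      -6 10
MOD      -6
PUSH 10  -6 10
DUP      -6 10 10
POP      -6 10
DIV      0
NEG      0
PUSH -1  0 -1
OVER     0 -1 0
EQ       0 0
STORE 0  0
PUSH 9   0 9
SWAP     9 0
GT       1

1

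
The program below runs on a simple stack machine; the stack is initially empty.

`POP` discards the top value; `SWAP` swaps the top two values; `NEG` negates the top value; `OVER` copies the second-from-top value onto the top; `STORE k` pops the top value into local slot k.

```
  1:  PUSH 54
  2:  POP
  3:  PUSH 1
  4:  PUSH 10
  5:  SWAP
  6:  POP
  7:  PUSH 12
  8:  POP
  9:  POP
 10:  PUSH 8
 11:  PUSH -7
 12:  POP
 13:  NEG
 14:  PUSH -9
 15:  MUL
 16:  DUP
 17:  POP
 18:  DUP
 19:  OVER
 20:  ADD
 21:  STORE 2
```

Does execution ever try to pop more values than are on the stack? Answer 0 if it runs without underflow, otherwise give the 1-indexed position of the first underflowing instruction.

PUSH 54 -> 54
POP     -> (empty)
PUSH 1  -> 1
PUSH 10 -> 1 10
SWAP    -> 10 1
POP     -> 10
PUSH 12 -> 10 12
POP     -> 10
POP     -> (empty)
PUSH 8  -> 8
PUSH -7 -> 8 -7
POP     -> 8
NEG     -> -8
PUSH -9 -> -8 -9
MUL     -> 72
DUP     -> 72 72
POP     -> 72
DUP     -> 72 72
OVER    -> 72 72 72
ADD     -> 72 144
STORE 2 -> 72

0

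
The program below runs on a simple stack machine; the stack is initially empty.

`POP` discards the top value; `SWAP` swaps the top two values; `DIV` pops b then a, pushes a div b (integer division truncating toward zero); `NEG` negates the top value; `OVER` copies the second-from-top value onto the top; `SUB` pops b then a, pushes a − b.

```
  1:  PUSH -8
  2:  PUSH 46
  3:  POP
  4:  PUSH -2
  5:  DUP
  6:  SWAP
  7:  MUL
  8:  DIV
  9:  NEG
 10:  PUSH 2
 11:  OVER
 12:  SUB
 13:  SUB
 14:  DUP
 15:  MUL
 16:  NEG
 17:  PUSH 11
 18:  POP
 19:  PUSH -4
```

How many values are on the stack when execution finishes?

PUSH -8  [-8]
PUSH 46  [-8, 46]
POP      [-8]
PUSH -2  [-8, -2]
DUP      [-8, -2, -2]
SWAP     [-8, -2, -2]
MUL      [-8, 4]
DIV      [-2]
NEG      [2]
PUSH 2   [2, 2]
OVER     [2, 2, 2]
SUB      [2, 0]
SUB      [2]
DUP      [2, 2]
MUL      [4]
NEG      [-4]
PUSH 11  [-4, 11]
POP      [-4]
PUSH -4  [-4, -4]

2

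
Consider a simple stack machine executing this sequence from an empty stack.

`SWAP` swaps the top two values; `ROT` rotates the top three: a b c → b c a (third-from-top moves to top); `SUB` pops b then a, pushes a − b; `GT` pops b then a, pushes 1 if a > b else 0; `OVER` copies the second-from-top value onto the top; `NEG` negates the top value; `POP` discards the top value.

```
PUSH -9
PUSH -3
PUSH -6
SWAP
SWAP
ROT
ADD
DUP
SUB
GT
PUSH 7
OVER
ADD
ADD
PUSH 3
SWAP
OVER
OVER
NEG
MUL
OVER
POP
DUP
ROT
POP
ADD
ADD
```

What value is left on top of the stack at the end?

PUSH -9 → [-9]
PUSH -3 → [-9, -3]
PUSH -6 → [-9, -3, -6]
SWAP    → [-9, -6, -3]
SWAP    → [-9, -3, -6]
ROT     → [-3, -6, -9]
ADD     → [-3, -15]
DUP     → [-3, -15, -15]
SUB     → [-3, 0]
GT      → [0]
PUSH 7  → [0, 7]
OVER    → [0, 7, 0]
ADD     → [0, 7]
ADD     → [7]
PUSH 3  → [7, 3]
SWAP    → [3, 7]
OVER    → [3, 7, 3]
OVER    → [3, 7, 3, 7]
NEG     → [3, 7, 3, -7]
MUL     → [3, 7, -21]
OVER    → [3, 7, -21, 7]
POP     → [3, 7, -21]
DUP     → [3, 7, -21, -21]
ROT     → [3, -21, -21, 7]
POP     → [3, -21, -21]
ADD     → [3, -42]
ADD     → [-39]

-39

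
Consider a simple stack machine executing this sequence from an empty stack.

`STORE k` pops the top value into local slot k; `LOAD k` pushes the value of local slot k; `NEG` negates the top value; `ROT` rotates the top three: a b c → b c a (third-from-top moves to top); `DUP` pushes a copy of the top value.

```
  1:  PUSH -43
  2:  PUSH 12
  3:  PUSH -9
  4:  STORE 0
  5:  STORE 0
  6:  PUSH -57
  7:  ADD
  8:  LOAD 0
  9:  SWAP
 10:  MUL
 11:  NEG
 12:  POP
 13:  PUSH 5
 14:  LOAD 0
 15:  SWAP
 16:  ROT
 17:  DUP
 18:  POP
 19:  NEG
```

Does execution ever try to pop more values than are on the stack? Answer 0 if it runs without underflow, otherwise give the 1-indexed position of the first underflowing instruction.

16

PUSH -43 -> -43
PUSH 12  -> -43 12
PUSH -9  -> -43 12 -9
STORE 0  -> -43 12
STORE 0  -> -43
PUSH -57 -> -43 -57
ADD      -> -100
LOAD 0   -> -100 12
SWAP     -> 12 -100
MUL      -> -1200
NEG      -> 1200
POP      -> (empty)
PUSH 5   -> 5
LOAD 0   -> 5 12
SWAP     -> 12 5
ROT  — needs 3 operands, stack has 2 → underflow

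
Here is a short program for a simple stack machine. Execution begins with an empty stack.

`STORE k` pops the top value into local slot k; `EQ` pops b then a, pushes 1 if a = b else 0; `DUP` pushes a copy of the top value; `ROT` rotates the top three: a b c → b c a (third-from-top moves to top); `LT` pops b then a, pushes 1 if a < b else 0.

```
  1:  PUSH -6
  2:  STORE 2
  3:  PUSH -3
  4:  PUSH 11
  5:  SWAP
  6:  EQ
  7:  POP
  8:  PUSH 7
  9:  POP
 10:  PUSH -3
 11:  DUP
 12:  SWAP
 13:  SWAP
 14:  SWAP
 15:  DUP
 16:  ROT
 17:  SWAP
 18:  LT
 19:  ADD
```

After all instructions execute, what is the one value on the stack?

PUSH -6 → -6
STORE 2 → (empty)
PUSH -3 → -3
PUSH 11 → -3 11
SWAP    → 11 -3
EQ      → 0
POP     → (empty)
PUSH 7  → 7
POP     → (empty)
PUSH -3 → -3
DUP     → -3 -3
SWAP    → -3 -3
SWAP    → -3 -3
SWAP    → -3 -3
DUP     → -3 -3 -3
ROT     → -3 -3 -3
SWAP    → -3 -3 -3
LT      → -3 0
ADD     → -3

-3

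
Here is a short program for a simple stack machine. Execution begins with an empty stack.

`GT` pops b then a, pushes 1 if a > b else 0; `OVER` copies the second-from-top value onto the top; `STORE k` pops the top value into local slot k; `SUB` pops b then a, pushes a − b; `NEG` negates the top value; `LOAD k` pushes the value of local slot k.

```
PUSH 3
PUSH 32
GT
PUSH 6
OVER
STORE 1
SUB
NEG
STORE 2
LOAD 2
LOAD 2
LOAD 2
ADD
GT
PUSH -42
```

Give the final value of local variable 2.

6

PUSH 3   → [3]
PUSH 32  → [3, 32]
GT       → [0]
PUSH 6   → [0, 6]
OVER     → [0, 6, 0]
STORE 1  → [0, 6]
SUB      → [-6]
NEG      → [6]
STORE 2  → []
LOAD 2   → [6]
LOAD 2   → [6, 6]
LOAD 2   → [6, 6, 6]
ADD      → [6, 12]
GT       → [0]
PUSH -42 → [0, -42]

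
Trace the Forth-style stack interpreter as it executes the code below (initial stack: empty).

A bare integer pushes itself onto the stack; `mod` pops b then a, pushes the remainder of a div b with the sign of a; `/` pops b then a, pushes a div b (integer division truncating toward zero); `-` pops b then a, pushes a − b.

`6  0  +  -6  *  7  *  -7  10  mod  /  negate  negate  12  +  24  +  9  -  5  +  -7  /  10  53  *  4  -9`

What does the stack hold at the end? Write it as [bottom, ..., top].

[-9, 530, 4, -9]

6      : 6
0      : 6 0
+      : 6
-6     : 6 -6
*      : -36
7      : -36 7
*      : -252
-7     : -252 -7
10     : -252 -7 10
mod    : -252 -7
/      : 36
negate : -36
negate : 36
12     : 36 12
+      : 48
24     : 48 24
+      : 72
9      : 72 9
-      : 63
5      : 63 5
+      : 68
-7     : 68 -7
/      : -9
10     : -9 10
53     : -9 10 53
*      : -9 530
4      : -9 530 4
-9     : -9 530 4 -9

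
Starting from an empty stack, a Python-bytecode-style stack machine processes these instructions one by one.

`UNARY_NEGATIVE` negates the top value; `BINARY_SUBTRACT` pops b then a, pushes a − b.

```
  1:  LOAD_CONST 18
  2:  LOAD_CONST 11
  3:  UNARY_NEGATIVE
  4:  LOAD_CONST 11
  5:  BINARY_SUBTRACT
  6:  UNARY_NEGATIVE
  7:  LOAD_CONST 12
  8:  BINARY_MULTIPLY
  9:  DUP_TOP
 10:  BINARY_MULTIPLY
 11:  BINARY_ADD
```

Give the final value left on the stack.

69714

LOAD_CONST 18   : 18
LOAD_CONST 11   : 18 11
UNARY_NEGATIVE  : 18 -11
LOAD_CONST 11   : 18 -11 11
BINARY_SUBTRACT : 18 -22
UNARY_NEGATIVE  : 18 22
LOAD_CONST 12   : 18 22 12
BINARY_MULTIPLY : 18 264
DUP_TOP         : 18 264 264
BINARY_MULTIPLY : 18 69696
BINARY_ADD      : 69714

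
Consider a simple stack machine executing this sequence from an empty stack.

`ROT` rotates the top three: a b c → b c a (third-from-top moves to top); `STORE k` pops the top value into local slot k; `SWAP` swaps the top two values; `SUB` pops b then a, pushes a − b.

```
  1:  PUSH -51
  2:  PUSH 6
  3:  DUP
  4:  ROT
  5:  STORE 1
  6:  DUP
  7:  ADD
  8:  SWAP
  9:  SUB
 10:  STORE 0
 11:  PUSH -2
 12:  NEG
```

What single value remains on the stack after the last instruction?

2

PUSH -51 -> [-51]
PUSH 6   -> [-51, 6]
DUP      -> [-51, 6, 6]
ROT      -> [6, 6, -51]
STORE 1  -> [6, 6]
DUP      -> [6, 6, 6]
ADD      -> [6, 12]
SWAP     -> [12, 6]
SUB      -> [6]
STORE 0  -> []
PUSH -2  -> [-2]
NEG      -> [2]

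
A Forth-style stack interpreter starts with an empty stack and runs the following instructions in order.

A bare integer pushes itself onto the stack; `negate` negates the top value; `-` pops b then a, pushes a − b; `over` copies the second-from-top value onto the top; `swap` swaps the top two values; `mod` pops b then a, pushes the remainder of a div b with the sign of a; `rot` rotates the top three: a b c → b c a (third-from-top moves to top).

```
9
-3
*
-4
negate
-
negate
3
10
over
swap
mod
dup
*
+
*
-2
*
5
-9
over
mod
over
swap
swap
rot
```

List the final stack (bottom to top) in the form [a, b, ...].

[-744, -4, 5, 5]

9      → [9]
-3     → [9, -3]
*      → [-27]
-4     → [-27, -4]
negate → [-27, 4]
-      → [-31]
negate → [31]
3      → [31, 3]
10     → [31, 3, 10]
over   → [31, 3, 10, 3]
swap   → [31, 3, 3, 10]
mod    → [31, 3, 3]
dup    → [31, 3, 3, 3]
*      → [31, 3, 9]
+      → [31, 12]
*      → [372]
-2     → [372, -2]
*      → [-744]
5      → [-744, 5]
-9     → [-744, 5, -9]
over   → [-744, 5, -9, 5]
mod    → [-744, 5, -4]
over   → [-744, 5, -4, 5]
swap   → [-744, 5, 5, -4]
swap   → [-744, 5, -4, 5]
rot    → [-744, -4, 5, 5]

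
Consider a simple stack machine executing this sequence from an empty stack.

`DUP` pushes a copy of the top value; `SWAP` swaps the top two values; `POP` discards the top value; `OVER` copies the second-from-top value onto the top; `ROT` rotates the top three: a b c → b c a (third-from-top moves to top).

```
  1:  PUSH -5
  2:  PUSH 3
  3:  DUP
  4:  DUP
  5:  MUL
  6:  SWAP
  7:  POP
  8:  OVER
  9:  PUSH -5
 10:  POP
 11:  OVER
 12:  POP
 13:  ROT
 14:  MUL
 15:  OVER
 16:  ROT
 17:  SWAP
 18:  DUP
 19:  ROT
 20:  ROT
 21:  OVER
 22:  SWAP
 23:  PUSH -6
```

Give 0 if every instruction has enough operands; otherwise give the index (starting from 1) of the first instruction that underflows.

0

PUSH -5 → -5
PUSH 3  → -5 3
DUP     → -5 3 3
DUP     → -5 3 3 3
MUL     → -5 3 9
SWAP    → -5 9 3
POP     → -5 9
OVER    → -5 9 -5
PUSH -5 → -5 9 -5 -5
POP     → -5 9 -5
OVER    → -5 9 -5 9
POP     → -5 9 -5
ROT     → 9 -5 -5
MUL     → 9 25
OVER    → 9 25 9
ROT     → 25 9 9
SWAP    → 25 9 9
DUP     → 25 9 9 9
ROT     → 25 9 9 9
ROT     → 25 9 9 9
OVER    → 25 9 9 9 9
SWAP    → 25 9 9 9 9
PUSH -6 → 25 9 9 9 9 -6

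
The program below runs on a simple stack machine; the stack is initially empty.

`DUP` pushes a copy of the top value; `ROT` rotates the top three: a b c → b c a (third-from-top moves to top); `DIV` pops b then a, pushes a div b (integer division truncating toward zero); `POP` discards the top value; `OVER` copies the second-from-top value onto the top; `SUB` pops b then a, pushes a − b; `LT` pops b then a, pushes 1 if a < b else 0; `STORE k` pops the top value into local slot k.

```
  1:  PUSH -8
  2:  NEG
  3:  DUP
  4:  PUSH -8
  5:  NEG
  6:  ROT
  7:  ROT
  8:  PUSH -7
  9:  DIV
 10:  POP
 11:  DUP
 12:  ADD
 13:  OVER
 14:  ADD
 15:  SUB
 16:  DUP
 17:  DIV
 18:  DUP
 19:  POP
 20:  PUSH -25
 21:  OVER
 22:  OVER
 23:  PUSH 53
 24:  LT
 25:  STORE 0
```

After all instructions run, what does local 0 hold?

1

PUSH -8  → [-8]
NEG      → [8]
DUP      → [8, 8]
PUSH -8  → [8, 8, -8]
NEG      → [8, 8, 8]
ROT      → [8, 8, 8]
ROT      → [8, 8, 8]
PUSH -7  → [8, 8, 8, -7]
DIV      → [8, 8, -1]
POP      → [8, 8]
DUP      → [8, 8, 8]
ADD      → [8, 16]
OVER     → [8, 16, 8]
ADD      → [8, 24]
SUB      → [-16]
DUP      → [-16, -16]
DIV      → [1]
DUP      → [1, 1]
POP      → [1]
PUSH -25 → [1, -25]
OVER     → [1, -25, 1]
OVER     → [1, -25, 1, -25]
PUSH 53  → [1, -25, 1, -25, 53]
LT       → [1, -25, 1, 1]
STORE 0  → [1, -25, 1]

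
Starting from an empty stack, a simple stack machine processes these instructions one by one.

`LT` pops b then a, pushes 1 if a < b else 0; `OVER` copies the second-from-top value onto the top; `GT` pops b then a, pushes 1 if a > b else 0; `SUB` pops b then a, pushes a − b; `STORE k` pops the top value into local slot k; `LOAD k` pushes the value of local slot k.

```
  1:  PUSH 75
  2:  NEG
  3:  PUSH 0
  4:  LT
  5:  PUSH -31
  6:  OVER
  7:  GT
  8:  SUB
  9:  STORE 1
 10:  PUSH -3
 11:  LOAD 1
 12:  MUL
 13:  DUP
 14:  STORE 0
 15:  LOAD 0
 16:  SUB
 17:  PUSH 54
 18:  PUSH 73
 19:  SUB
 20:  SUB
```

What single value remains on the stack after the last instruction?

PUSH 75  → 75
NEG      → -75
PUSH 0   → -75 0
LT       → 1
PUSH -31 → 1 -31
OVER     → 1 -31 1
GT       → 1 0
SUB      → 1
STORE 1  → (empty)
PUSH -3  → -3
LOAD 1   → -3 1
MUL      → -3
DUP      → -3 -3
STORE 0  → -3
LOAD 0   → -3 -3
SUB      → 0
PUSH 54  → 0 54
PUSH 73  → 0 54 73
SUB      → 0 -19
SUB      → 19

19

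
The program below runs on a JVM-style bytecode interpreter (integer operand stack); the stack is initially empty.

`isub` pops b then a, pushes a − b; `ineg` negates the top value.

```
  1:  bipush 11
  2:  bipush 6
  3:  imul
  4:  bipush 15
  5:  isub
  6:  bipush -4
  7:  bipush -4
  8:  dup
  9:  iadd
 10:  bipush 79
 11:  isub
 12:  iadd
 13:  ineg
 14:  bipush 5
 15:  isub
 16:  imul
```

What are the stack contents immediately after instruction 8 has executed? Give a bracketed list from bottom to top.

bipush 11  [11]
bipush 6   [11, 6]
imul       [66]
bipush 15  [66, 15]
isub       [51]
bipush -4  [51, -4]
bipush -4  [51, -4, -4]
dup        [51, -4, -4, -4]

[51, -4, -4, -4]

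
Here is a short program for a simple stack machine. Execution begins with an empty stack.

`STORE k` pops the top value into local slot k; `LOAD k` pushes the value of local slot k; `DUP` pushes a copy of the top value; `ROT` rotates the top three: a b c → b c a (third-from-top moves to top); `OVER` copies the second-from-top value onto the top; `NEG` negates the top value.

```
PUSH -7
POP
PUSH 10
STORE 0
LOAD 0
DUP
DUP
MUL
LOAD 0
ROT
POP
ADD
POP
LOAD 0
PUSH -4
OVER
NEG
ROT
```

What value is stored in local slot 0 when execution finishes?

10

PUSH -7  -7
POP      (empty)
PUSH 10  10
STORE 0  (empty)
LOAD 0   10
DUP      10 10
DUP      10 10 10
MUL      10 100
LOAD 0   10 100 10
ROT      100 10 10
POP      100 10
ADD      110
POP      (empty)
LOAD 0   10
PUSH -4  10 -4
OVER     10 -4 10
NEG      10 -4 -10
ROT      -4 -10 10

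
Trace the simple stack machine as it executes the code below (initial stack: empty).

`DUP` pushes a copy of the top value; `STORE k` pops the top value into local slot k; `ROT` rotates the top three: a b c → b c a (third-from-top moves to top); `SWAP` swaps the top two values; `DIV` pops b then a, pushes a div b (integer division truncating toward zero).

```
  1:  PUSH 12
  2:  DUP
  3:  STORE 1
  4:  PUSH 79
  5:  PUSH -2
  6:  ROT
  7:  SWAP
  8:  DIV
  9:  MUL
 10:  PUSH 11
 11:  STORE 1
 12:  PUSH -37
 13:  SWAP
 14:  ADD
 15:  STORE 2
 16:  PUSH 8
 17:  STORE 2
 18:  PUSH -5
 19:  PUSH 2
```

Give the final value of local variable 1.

PUSH 12  -> 12
DUP      -> 12 12
STORE 1  -> 12
PUSH 79  -> 12 79
PUSH -2  -> 12 79 -2
ROT      -> 79 -2 12
SWAP     -> 79 12 -2
DIV      -> 79 -6
MUL      -> -474
PUSH 11  -> -474 11
STORE 1  -> -474
PUSH -37 -> -474 -37
SWAP     -> -37 -474
ADD      -> -511
STORE 2  -> (empty)
PUSH 8   -> 8
STORE 2  -> (empty)
PUSH -5  -> -5
PUSH 2   -> -5 2

11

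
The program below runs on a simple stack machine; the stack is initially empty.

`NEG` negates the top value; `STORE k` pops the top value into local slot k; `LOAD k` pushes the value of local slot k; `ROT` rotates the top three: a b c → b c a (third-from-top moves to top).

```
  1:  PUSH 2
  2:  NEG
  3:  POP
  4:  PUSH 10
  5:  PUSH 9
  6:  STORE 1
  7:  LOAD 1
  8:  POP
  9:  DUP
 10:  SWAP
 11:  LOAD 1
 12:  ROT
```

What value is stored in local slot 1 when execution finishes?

PUSH 2  → [2]
NEG     → [-2]
POP     → []
PUSH 10 → [10]
PUSH 9  → [10, 9]
STORE 1 → [10]
LOAD 1  → [10, 9]
POP     → [10]
DUP     → [10, 10]
SWAP    → [10, 10]
LOAD 1  → [10, 10, 9]
ROT     → [10, 9, 10]

9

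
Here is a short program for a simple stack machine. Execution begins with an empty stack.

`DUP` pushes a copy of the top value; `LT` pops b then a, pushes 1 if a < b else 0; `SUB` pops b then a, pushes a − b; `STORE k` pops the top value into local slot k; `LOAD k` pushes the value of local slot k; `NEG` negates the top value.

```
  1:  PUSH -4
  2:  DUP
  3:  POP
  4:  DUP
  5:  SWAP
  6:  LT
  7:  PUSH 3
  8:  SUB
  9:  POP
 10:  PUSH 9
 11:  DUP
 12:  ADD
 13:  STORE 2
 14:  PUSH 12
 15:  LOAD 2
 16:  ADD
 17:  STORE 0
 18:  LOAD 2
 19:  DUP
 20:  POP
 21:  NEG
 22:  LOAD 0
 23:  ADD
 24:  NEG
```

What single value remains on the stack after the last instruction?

PUSH -4  -4
DUP      -4 -4
POP      -4
DUP      -4 -4
SWAP     -4 -4
LT       0
PUSH 3   0 3
SUB      -3
POP      (empty)
PUSH 9   9
DUP      9 9
ADD      18
STORE 2  (empty)
PUSH 12  12
LOAD 2   12 18
ADD      30
STORE 0  (empty)
LOAD 2   18
DUP      18 18
POP      18
NEG      -18
LOAD 0   -18 30
ADD      12
NEG      -12

-12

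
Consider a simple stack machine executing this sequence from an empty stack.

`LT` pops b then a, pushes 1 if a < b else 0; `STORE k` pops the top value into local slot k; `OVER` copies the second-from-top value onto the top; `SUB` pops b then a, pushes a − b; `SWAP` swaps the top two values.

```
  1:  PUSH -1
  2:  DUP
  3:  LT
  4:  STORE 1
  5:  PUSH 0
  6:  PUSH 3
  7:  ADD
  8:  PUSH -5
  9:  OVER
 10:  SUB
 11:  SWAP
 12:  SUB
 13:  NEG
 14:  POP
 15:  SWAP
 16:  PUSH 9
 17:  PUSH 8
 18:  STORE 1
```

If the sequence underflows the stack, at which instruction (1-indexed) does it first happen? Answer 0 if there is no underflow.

PUSH -1 → [-1]
DUP     → [-1, -1]
LT      → [0]
STORE 1 → []
PUSH 0  → [0]
PUSH 3  → [0, 3]
ADD     → [3]
PUSH -5 → [3, -5]
OVER    → [3, -5, 3]
SUB     → [3, -8]
SWAP    → [-8, 3]
SUB     → [-11]
NEG     → [11]
POP     → []
SWAP  — needs 2 operands, stack has 0 → underflow

15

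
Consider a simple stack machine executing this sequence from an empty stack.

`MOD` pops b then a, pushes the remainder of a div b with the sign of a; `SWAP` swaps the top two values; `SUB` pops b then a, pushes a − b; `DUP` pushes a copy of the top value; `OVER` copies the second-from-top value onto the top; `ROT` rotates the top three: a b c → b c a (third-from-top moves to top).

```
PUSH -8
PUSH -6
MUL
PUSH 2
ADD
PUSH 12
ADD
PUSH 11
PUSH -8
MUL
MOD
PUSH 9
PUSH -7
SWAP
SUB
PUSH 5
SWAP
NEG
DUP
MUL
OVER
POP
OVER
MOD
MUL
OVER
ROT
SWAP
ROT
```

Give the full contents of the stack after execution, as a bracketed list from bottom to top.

PUSH -8 -> -8
PUSH -6 -> -8 -6
MUL     -> 48
PUSH 2  -> 48 2
ADD     -> 50
PUSH 12 -> 50 12
ADD     -> 62
PUSH 11 -> 62 11
PUSH -8 -> 62 11 -8
MUL     -> 62 -88
MOD     -> 62
PUSH 9  -> 62 9
PUSH -7 -> 62 9 -7
SWAP    -> 62 -7 9
SUB     -> 62 -16
PUSH 5  -> 62 -16 5
SWAP    -> 62 5 -16
NEG     -> 62 5 16
DUP     -> 62 5 16 16
MUL     -> 62 5 256
OVER    -> 62 5 256 5
POP     -> 62 5 256
OVER    -> 62 5 256 5
MOD     -> 62 5 1
MUL     -> 62 5
OVER    -> 62 5 62
ROT     -> 5 62 62
SWAP    -> 5 62 62
ROT     -> 62 62 5

[62, 62, 5]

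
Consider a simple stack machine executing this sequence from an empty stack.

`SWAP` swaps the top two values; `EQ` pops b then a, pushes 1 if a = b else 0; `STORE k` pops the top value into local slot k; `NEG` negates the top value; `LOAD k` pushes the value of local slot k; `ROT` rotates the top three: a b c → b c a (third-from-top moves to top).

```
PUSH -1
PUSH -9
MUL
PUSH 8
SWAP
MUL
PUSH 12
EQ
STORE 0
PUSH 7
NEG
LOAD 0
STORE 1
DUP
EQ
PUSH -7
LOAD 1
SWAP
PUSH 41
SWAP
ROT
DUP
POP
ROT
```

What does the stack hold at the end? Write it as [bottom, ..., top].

[1, -7, 0, 41]

PUSH -1 → -1
PUSH -9 → -1 -9
MUL     → 9
PUSH 8  → 9 8
SWAP    → 8 9
MUL     → 72
PUSH 12 → 72 12
EQ      → 0
STORE 0 → (empty)
PUSH 7  → 7
NEG     → -7
LOAD 0  → -7 0
STORE 1 → -7
DUP     → -7 -7
EQ      → 1
PUSH -7 → 1 -7
LOAD 1  → 1 -7 0
SWAP    → 1 0 -7
PUSH 41 → 1 0 -7 41
SWAP    → 1 0 41 -7
ROT     → 1 41 -7 0
DUP     → 1 41 -7 0 0
POP     → 1 41 -7 0
ROT     → 1 -7 0 41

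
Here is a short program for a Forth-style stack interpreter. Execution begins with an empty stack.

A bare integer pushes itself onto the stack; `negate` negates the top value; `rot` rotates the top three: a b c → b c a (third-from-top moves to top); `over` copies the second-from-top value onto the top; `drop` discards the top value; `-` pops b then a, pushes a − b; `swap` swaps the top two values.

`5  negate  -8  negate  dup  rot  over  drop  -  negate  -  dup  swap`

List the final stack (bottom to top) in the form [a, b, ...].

[21, 21]

5      -> 5
negate -> -5
-8     -> -5 -8
negate -> -5 8
dup    -> -5 8 8
rot    -> 8 8 -5
over   -> 8 8 -5 8
drop   -> 8 8 -5
-      -> 8 13
negate -> 8 -13
-      -> 21
dup    -> 21 21
swap   -> 21 21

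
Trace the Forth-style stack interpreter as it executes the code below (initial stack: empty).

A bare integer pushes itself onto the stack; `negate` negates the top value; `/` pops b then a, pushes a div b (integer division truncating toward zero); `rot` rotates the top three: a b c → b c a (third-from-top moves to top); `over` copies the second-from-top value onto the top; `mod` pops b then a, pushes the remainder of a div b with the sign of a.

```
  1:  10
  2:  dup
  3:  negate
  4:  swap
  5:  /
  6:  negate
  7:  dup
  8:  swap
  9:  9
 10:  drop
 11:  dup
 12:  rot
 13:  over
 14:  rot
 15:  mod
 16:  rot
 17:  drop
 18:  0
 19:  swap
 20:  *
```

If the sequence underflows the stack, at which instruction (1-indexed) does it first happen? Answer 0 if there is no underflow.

10     → [10]
dup    → [10, 10]
negate → [10, -10]
swap   → [-10, 10]
/      → [-1]
negate → [1]
dup    → [1, 1]
swap   → [1, 1]
9      → [1, 1, 9]
drop   → [1, 1]
dup    → [1, 1, 1]
rot    → [1, 1, 1]
over   → [1, 1, 1, 1]
rot    → [1, 1, 1, 1]
mod    → [1, 1, 0]
rot    → [1, 0, 1]
drop   → [1, 0]
0      → [1, 0, 0]
swap   → [1, 0, 0]
*      → [1, 0]

0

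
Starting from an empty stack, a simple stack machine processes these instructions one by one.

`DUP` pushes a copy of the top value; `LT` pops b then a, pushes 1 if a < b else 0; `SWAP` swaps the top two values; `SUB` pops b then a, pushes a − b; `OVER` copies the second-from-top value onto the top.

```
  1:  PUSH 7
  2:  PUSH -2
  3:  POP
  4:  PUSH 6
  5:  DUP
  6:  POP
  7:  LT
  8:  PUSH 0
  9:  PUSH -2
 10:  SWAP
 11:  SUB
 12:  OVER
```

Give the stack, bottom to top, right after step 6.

[7, 6]

PUSH 7  : 7
PUSH -2 : 7 -2
POP     : 7
PUSH 6  : 7 6
DUP     : 7 6 6
POP     : 7 6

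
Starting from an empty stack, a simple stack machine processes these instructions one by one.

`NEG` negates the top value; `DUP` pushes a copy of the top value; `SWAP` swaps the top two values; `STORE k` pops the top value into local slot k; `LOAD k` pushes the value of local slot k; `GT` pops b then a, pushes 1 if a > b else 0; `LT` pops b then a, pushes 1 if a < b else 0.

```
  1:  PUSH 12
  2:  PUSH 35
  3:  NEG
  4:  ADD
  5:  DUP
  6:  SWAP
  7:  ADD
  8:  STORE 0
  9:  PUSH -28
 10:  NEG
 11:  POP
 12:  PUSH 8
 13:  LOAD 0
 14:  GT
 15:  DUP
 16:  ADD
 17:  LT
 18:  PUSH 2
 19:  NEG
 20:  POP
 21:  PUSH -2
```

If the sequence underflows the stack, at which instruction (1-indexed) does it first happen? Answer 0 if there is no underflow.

PUSH 12  → 12
PUSH 35  → 12 35
NEG      → 12 -35
ADD      → -23
DUP      → -23 -23
SWAP     → -23 -23
ADD      → -46
STORE 0  → (empty)
PUSH -28 → -28
NEG      → 28
POP      → (empty)
PUSH 8   → 8
LOAD 0   → 8 -46
GT       → 1
DUP      → 1 1
ADD      → 2
LT  — needs 2 operands, stack has 1 → underflow

17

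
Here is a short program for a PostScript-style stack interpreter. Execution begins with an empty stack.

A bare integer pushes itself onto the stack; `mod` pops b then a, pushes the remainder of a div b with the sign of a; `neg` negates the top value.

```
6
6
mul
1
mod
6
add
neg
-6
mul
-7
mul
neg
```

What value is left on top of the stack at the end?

6   -> 6
6   -> 6 6
mul -> 36
1   -> 36 1
mod -> 0
6   -> 0 6
add -> 6
neg -> -6
-6  -> -6 -6
mul -> 36
-7  -> 36 -7
mul -> -252
neg -> 252

252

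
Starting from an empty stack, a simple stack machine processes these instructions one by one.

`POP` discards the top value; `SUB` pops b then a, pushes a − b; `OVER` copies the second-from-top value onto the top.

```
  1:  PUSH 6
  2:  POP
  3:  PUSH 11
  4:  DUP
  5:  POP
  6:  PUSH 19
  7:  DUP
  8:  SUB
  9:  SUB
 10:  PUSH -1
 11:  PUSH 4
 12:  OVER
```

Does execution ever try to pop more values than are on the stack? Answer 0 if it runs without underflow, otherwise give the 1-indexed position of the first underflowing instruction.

PUSH 6  → [6]
POP     → []
PUSH 11 → [11]
DUP     → [11, 11]
POP     → [11]
PUSH 19 → [11, 19]
DUP     → [11, 19, 19]
SUB     → [11, 0]
SUB     → [11]
PUSH -1 → [11, -1]
PUSH 4  → [11, -1, 4]
OVER    → [11, -1, 4, -1]

0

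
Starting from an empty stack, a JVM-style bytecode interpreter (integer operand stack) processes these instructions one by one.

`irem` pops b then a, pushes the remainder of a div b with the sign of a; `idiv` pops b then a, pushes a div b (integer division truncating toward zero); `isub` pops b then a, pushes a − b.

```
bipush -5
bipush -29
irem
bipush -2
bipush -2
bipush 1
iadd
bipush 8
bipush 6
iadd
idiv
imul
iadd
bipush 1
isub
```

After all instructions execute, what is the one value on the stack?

bipush -5  : -5
bipush -29 : -5 -29
irem       : -5
bipush -2  : -5 -2
bipush -2  : -5 -2 -2
bipush 1   : -5 -2 -2 1
iadd       : -5 -2 -1
bipush 8   : -5 -2 -1 8
bipush 6   : -5 -2 -1 8 6
iadd       : -5 -2 -1 14
idiv       : -5 -2 0
imul       : -5 0
iadd       : -5
bipush 1   : -5 1
isub       : -6

-6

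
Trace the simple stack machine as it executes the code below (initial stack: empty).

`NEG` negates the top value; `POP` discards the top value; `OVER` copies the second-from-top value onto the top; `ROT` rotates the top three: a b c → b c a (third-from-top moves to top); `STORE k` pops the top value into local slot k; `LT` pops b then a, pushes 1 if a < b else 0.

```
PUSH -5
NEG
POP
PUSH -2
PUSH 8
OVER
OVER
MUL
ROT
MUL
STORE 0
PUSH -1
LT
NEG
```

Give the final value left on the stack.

0

PUSH -5 : -5
NEG     : 5
POP     : (empty)
PUSH -2 : -2
PUSH 8  : -2 8
OVER    : -2 8 -2
OVER    : -2 8 -2 8
MUL     : -2 8 -16
ROT     : 8 -16 -2
MUL     : 8 32
STORE 0 : 8
PUSH -1 : 8 -1
LT      : 0
NEG     : 0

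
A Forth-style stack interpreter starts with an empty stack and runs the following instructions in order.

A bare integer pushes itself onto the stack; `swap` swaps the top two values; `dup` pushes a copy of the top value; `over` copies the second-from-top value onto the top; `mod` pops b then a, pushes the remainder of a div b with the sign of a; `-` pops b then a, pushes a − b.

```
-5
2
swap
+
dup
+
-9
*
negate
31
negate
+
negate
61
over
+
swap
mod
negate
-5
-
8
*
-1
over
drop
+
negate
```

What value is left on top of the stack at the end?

449

-5     → [-5]
2      → [-5, 2]
swap   → [2, -5]
+      → [-3]
dup    → [-3, -3]
+      → [-6]
-9     → [-6, -9]
*      → [54]
negate → [-54]
31     → [-54, 31]
negate → [-54, -31]
+      → [-85]
negate → [85]
61     → [85, 61]
over   → [85, 61, 85]
+      → [85, 146]
swap   → [146, 85]
mod    → [61]
negate → [-61]
-5     → [-61, -5]
-      → [-56]
8      → [-56, 8]
*      → [-448]
-1     → [-448, -1]
over   → [-448, -1, -448]
drop   → [-448, -1]
+      → [-449]
negate → [449]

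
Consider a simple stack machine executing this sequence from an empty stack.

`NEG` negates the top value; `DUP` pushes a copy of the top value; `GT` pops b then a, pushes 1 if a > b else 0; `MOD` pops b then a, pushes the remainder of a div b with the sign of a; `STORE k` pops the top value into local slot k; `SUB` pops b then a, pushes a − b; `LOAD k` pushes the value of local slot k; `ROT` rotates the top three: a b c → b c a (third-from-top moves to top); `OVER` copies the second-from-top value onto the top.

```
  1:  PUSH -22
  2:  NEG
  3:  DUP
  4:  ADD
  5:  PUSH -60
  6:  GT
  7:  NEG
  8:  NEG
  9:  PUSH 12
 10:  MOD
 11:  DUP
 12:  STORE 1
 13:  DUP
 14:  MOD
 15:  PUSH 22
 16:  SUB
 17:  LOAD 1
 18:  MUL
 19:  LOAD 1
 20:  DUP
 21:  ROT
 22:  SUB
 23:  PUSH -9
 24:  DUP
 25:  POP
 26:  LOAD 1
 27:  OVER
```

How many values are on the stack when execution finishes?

PUSH -22  [-22]
NEG       [22]
DUP       [22, 22]
ADD       [44]
PUSH -60  [44, -60]
GT        [1]
NEG       [-1]
NEG       [1]
PUSH 12   [1, 12]
MOD       [1]
DUP       [1, 1]
STORE 1   [1]
DUP       [1, 1]
MOD       [0]
PUSH 22   [0, 22]
SUB       [-22]
LOAD 1    [-22, 1]
MUL       [-22]
LOAD 1    [-22, 1]
DUP       [-22, 1, 1]
ROT       [1, 1, -22]
SUB       [1, 23]
PUSH -9   [1, 23, -9]
DUP       [1, 23, -9, -9]
POP       [1, 23, -9]
LOAD 1    [1, 23, -9, 1]
OVER      [1, 23, -9, 1, -9]

5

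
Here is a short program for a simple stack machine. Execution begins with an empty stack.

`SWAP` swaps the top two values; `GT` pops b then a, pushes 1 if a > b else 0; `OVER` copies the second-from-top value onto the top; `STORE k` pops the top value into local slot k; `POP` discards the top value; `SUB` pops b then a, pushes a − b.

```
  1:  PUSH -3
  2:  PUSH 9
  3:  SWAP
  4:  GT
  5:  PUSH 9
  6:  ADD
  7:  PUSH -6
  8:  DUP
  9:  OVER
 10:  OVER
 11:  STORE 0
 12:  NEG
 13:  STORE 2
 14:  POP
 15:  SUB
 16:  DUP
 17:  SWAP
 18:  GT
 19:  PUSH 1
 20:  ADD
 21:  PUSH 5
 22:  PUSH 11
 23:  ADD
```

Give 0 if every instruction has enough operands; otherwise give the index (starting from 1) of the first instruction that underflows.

0

PUSH -3 : -3
PUSH 9  : -3 9
SWAP    : 9 -3
GT      : 1
PUSH 9  : 1 9
ADD     : 10
PUSH -6 : 10 -6
DUP     : 10 -6 -6
OVER    : 10 -6 -6 -6
OVER    : 10 -6 -6 -6 -6
STORE 0 : 10 -6 -6 -6
NEG     : 10 -6 -6 6
STORE 2 : 10 -6 -6
POP     : 10 -6
SUB     : 16
DUP     : 16 16
SWAP    : 16 16
GT      : 0
PUSH 1  : 0 1
ADD     : 1
PUSH 5  : 1 5
PUSH 11 : 1 5 11
ADD     : 1 16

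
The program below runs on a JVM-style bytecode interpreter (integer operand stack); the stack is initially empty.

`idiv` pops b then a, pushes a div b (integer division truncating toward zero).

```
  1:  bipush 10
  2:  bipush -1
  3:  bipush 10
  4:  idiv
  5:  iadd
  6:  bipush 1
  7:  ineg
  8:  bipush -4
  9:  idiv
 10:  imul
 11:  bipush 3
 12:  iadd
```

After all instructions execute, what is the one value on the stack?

bipush 10  [10]
bipush -1  [10, -1]
bipush 10  [10, -1, 10]
idiv       [10, 0]
iadd       [10]
bipush 1   [10, 1]
ineg       [10, -1]
bipush -4  [10, -1, -4]
idiv       [10, 0]
imul       [0]
bipush 3   [0, 3]
iadd       [3]

3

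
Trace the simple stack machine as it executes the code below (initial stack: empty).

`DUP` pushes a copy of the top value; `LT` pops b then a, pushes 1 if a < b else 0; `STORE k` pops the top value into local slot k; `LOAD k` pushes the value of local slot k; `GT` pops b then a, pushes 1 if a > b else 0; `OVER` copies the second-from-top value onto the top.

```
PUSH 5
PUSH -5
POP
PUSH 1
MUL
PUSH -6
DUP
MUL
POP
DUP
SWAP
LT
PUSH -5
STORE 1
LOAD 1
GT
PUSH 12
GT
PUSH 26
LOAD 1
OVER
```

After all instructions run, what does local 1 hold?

PUSH 5  → [5]
PUSH -5 → [5, -5]
POP     → [5]
PUSH 1  → [5, 1]
MUL     → [5]
PUSH -6 → [5, -6]
DUP     → [5, -6, -6]
MUL     → [5, 36]
POP     → [5]
DUP     → [5, 5]
SWAP    → [5, 5]
LT      → [0]
PUSH -5 → [0, -5]
STORE 1 → [0]
LOAD 1  → [0, -5]
GT      → [1]
PUSH 12 → [1, 12]
GT      → [0]
PUSH 26 → [0, 26]
LOAD 1  → [0, 26, -5]
OVER    → [0, 26, -5, 26]

-5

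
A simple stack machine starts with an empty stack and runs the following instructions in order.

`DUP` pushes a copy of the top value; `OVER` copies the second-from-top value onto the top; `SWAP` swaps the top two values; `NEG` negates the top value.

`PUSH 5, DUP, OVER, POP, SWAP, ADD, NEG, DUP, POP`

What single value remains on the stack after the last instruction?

PUSH 5 : [5]
DUP    : [5, 5]
OVER   : [5, 5, 5]
POP    : [5, 5]
SWAP   : [5, 5]
ADD    : [10]
NEG    : [-10]
DUP    : [-10, -10]
POP    : [-10]

-10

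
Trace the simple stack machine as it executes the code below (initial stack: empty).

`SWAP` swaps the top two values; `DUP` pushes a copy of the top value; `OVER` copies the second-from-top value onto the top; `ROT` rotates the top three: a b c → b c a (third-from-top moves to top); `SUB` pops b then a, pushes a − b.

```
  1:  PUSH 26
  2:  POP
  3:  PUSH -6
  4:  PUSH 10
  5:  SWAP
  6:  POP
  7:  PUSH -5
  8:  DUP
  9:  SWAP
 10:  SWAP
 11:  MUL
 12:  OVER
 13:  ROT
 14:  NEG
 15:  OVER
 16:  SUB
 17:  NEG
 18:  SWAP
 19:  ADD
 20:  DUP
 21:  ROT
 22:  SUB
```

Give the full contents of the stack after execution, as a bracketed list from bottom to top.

[30, 5]

PUSH 26 -> [26]
POP     -> []
PUSH -6 -> [-6]
PUSH 10 -> [-6, 10]
SWAP    -> [10, -6]
POP     -> [10]
PUSH -5 -> [10, -5]
DUP     -> [10, -5, -5]
SWAP    -> [10, -5, -5]
SWAP    -> [10, -5, -5]
MUL     -> [10, 25]
OVER    -> [10, 25, 10]
ROT     -> [25, 10, 10]
NEG     -> [25, 10, -10]
OVER    -> [25, 10, -10, 10]
SUB     -> [25, 10, -20]
NEG     -> [25, 10, 20]
SWAP    -> [25, 20, 10]
ADD     -> [25, 30]
DUP     -> [25, 30, 30]
ROT     -> [30, 30, 25]
SUB     -> [30, 5]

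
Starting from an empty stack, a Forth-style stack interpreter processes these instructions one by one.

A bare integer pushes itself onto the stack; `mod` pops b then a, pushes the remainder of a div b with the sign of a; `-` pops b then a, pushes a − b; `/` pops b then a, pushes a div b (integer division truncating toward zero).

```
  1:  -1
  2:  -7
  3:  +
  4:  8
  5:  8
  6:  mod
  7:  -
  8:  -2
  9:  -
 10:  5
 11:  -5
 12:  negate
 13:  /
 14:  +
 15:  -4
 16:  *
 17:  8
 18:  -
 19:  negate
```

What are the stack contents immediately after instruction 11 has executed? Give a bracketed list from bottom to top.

[-6, 5, -5]

-1   [-1]
-7   [-1, -7]
+    [-8]
8    [-8, 8]
8    [-8, 8, 8]
mod  [-8, 0]
-    [-8]
-2   [-8, -2]
-    [-6]
5    [-6, 5]
-5   [-6, 5, -5]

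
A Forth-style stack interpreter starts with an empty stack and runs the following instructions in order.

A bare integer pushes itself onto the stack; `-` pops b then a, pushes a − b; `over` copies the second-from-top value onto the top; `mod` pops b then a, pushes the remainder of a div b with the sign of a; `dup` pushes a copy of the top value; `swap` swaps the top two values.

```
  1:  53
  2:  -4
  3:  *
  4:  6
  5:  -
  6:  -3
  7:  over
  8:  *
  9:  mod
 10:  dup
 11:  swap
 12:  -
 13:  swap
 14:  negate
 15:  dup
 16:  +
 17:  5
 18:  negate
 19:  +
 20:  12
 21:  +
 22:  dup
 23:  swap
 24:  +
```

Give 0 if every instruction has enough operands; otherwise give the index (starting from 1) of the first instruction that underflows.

13

53   -> [53]
-4   -> [53, -4]
*    -> [-212]
6    -> [-212, 6]
-    -> [-218]
-3   -> [-218, -3]
over -> [-218, -3, -218]
*    -> [-218, 654]
mod  -> [-218]
dup  -> [-218, -218]
swap -> [-218, -218]
-    -> [0]
swap  — needs 2 operands, stack has 1 → underflow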